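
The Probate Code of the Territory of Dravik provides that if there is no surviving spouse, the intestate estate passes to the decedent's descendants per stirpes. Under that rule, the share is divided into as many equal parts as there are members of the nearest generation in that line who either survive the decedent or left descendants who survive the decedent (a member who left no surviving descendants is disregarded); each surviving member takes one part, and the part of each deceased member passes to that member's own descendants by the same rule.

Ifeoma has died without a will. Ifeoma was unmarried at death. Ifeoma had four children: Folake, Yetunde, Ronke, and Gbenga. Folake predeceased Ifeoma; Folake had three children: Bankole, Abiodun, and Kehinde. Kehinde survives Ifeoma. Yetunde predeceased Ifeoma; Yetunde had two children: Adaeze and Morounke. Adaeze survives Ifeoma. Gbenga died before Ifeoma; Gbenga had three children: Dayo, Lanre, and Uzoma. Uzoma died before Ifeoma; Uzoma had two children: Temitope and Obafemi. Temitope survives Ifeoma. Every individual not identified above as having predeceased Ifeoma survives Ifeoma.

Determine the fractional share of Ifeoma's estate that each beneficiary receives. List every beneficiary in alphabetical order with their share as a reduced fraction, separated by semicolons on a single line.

There is no surviving spouse, so the entire estate passes to Ifeoma's descendants per stirpes.
The estate is divided into 4 equal shares of 1/4 among Folake, Yetunde, Ronke, Gbenga.
Folake predeceased; the 1/4 allotted to Folake's branch passes to Folake's issue by representation.
The 1/4 is divided into 3 equal shares of 1/12 among Bankole, Abiodun, Kehinde.
Bankole is living and takes 1/12.
Abiodun is living and takes 1/12.
Kehinde is living and takes 1/12.
Yetunde predeceased; the 1/4 allotted to Yetunde's branch passes to Yetunde's issue by representation.
The 1/4 is divided into 2 equal shares of 1/8 among Adaeze, Morounke.
Adaeze is living and takes 1/8.
Morounke is living and takes 1/8.
Ronke is living and takes 1/4.
Gbenga predeceased; the 1/4 allotted to Gbenga's branch passes to Gbenga's issue by representation.
The 1/4 is divided into 3 equal shares of 1/12 among Dayo, Lanre, Uzoma.
Dayo is living and takes 1/12.
Lanre is living and takes 1/12.
Uzoma predeceased; the 1/12 allotted to Uzoma's branch passes to Uzoma's issue by representation.
The 1/12 is divided into 2 equal shares of 1/24 among Temitope, Obafemi.
Temitope is living and takes 1/24.
Obafemi is living and takes 1/24.

Abiodun 1/12; Adaeze 1/8; Bankole 1/12; Dayo 1/12; Kehinde 1/12; Lanre 1/12; Morounke 1/8; Obafemi 1/24; Ronke 1/4; Temitope 1/24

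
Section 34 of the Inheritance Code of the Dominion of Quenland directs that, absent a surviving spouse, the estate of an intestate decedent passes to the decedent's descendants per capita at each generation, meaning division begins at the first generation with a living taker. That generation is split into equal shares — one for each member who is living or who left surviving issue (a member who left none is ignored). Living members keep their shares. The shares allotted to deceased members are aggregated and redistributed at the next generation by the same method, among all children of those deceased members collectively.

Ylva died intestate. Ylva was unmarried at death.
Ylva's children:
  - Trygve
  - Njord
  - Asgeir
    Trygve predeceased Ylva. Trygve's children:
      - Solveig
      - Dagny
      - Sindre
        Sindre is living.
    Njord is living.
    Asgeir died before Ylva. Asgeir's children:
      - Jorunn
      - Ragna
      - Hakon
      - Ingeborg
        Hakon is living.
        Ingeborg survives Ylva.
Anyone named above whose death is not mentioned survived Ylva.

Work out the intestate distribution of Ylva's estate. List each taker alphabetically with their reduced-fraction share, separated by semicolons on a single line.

There is no surviving spouse, so the entire estate passes to Ylva's descendants per capita at each generation.
At generation 1 (Trygve, Njord, Asgeir) there are 3 shares of (1)/3 = 1/3 each.
Living: Njord — each takes 1/3.
Deceased: Trygve and Asgeir. Their combined 2/3 is pooled and carried to generation 2.
At generation 2 (Solveig, Dagny, Sindre, Jorunn, Ragna, Hakon, Ingeborg) there are 7 shares of (2/3)/7 = 2/21 each.
Living: Solveig, Dagny, Sindre, Jorunn, Ragna, Hakon, and Ingeborg — each takes 2/21.

Dagny 2/21; Hakon 2/21; Ingeborg 2/21; Jorunn 2/21; Njord 1/3; Ragna 2/21; Sindre 2/21; Solveig 2/21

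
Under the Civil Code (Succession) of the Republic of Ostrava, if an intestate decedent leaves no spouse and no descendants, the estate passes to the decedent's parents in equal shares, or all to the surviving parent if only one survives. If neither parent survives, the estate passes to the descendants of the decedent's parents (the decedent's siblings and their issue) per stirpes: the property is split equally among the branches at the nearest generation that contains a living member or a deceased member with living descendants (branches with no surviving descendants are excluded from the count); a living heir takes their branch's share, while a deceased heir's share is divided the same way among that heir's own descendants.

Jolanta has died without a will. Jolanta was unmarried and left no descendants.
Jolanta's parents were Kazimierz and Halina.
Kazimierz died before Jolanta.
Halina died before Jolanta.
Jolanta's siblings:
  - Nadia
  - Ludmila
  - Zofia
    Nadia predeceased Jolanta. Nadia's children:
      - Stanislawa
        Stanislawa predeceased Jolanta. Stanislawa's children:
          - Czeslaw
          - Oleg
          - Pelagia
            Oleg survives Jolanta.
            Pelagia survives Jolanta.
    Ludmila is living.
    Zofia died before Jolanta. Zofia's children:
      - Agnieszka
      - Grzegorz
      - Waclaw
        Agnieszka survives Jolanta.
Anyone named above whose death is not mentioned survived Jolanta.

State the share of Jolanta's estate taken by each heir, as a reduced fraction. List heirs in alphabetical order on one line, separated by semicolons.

Neither parent survives and there are no descendants, so the estate passes to Jolanta's siblings and their issue per stirpes.
The estate is divided into 3 equal shares of 1/3 among Nadia, Ludmila, Zofia.
Nadia predeceased; the 1/3 allotted to Nadia's branch passes to Nadia's issue by representation.
Stanislawa's line is the sole branch at this level, so the full 1/3 passes to Stanislawa's issue by representation.
The 1/3 is divided into 3 equal shares of 1/9 among Czeslaw, Oleg, Pelagia.
Czeslaw is living and takes 1/9.
Oleg is living and takes 1/9.
Pelagia is living and takes 1/9.
Ludmila is living and takes 1/3.
Zofia predeceased; the 1/3 allotted to Zofia's branch passes to Zofia's issue by representation.
The 1/3 is divided into 3 equal shares of 1/9 among Agnieszka, Grzegorz, Waclaw.
Agnieszka is living and takes 1/9.
Grzegorz is living and takes 1/9.
Waclaw is living and takes 1/9.

Agnieszka 1/9; Czeslaw 1/9; Grzegorz 1/9; Ludmila 1/3; Oleg 1/9; Pelagia 1/9; Waclaw 1/9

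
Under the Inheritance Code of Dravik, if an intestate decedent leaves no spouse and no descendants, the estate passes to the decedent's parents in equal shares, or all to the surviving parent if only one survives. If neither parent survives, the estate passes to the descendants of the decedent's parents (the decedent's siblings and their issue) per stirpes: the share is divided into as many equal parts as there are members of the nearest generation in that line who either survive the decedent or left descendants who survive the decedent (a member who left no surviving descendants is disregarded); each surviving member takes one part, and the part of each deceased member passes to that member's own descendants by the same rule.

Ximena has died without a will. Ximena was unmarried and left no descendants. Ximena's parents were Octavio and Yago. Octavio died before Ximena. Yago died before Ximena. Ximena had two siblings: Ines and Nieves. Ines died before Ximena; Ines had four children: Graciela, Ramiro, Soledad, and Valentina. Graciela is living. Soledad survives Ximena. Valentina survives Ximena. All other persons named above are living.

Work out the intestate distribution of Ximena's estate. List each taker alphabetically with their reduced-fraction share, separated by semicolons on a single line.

Graciela 1/8; Nieves 1/2; Ramiro 1/8; Soledad 1/8; Valentina 1/8

Neither parent survives and there are no descendants, so the estate passes to Ximena's siblings and their issue per stirpes.
The estate is divided into 2 equal shares of 1/2 among Ines, Nieves.
Ines predeceased; the 1/2 allotted to Ines's branch passes to Ines's issue by representation.
The 1/2 is divided into 4 equal shares of 1/8 among Graciela, Ramiro, Soledad, Valentina.
Graciela is living and takes 1/8.
Ramiro is living and takes 1/8.
Soledad is living and takes 1/8.
Valentina is living and takes 1/8.
Nieves is living and takes 1/2.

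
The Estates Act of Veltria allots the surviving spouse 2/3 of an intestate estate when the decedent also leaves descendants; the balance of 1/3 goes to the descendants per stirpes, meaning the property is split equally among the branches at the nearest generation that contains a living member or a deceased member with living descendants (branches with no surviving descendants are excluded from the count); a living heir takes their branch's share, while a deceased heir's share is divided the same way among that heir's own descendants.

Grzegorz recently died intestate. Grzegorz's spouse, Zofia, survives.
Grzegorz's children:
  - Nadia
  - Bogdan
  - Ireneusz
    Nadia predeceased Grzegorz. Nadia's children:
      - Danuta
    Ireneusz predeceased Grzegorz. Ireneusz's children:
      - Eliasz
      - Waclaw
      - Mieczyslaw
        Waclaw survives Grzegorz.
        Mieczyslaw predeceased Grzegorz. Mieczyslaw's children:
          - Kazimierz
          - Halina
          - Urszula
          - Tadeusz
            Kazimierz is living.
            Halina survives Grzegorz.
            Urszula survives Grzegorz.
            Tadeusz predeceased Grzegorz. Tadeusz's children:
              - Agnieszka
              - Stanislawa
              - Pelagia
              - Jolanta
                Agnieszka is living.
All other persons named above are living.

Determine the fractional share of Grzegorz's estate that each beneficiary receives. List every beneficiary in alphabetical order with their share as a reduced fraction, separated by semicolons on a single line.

Zofia, as surviving spouse, takes 2/3.
The remaining 1/3 passes to Grzegorz's descendants per stirpes.
The 1/3 is divided into 3 equal shares of 1/9 among Nadia, Bogdan, Ireneusz.
Nadia predeceased; the 1/9 allotted to Nadia's branch passes to Nadia's issue by representation.
Danuta is the sole taker at this level and receives the full 1/9.
Bogdan is living and takes 1/9.
Ireneusz predeceased; the 1/9 allotted to Ireneusz's branch passes to Ireneusz's issue by representation.
The 1/9 is divided into 3 equal shares of 1/27 among Eliasz, Waclaw, Mieczyslaw.
Eliasz is living and takes 1/27.
Waclaw is living and takes 1/27.
Mieczyslaw predeceased; the 1/27 allotted to Mieczyslaw's branch passes to Mieczyslaw's issue by representation.
The 1/27 is divided into 4 equal shares of 1/108 among Kazimierz, Halina, Urszula, Tadeusz.
Kazimierz is living and takes 1/108.
Halina is living and takes 1/108.
Urszula is living and takes 1/108.
Tadeusz predeceased; the 1/108 allotted to Tadeusz's branch passes to Tadeusz's issue by representation.
The 1/108 is divided into 4 equal shares of 1/432 among Agnieszka, Stanislawa, Pelagia, Jolanta.
Agnieszka is living and takes 1/432.
Stanislawa is living and takes 1/432.
Pelagia is living and takes 1/432.
Jolanta is living and takes 1/432.

Agnieszka 1/432; Bogdan 1/9; Danuta 1/9; Eliasz 1/27; Halina 1/108; Jolanta 1/432; Kazimierz 1/108; Pelagia 1/432; Stanislawa 1/432; Urszula 1/108; Waclaw 1/27; Zofia 2/3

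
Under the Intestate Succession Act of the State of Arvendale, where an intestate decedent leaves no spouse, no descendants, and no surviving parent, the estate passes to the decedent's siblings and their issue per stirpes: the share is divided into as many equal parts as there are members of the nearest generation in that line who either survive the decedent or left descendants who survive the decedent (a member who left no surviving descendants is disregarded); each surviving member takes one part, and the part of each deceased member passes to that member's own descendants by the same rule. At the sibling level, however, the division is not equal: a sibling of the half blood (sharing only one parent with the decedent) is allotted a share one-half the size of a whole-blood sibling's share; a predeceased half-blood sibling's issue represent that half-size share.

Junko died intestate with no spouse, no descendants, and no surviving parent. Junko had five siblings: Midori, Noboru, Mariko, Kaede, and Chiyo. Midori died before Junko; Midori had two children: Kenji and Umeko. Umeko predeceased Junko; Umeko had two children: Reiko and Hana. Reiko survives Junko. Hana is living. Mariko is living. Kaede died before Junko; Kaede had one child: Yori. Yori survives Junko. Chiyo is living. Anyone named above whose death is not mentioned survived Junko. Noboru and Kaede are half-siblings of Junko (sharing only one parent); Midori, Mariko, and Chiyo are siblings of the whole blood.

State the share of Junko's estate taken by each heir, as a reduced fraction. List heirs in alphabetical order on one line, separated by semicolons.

Chiyo 1/4; Hana 1/16; Kenji 1/8; Mariko 1/4; Noboru 1/8; Reiko 1/16; Yori 1/8

No spouse, descendants, or parent survives, so the estate passes to Junko's siblings per stirpes.
Half-blood siblings count for one-half the weight of whole-blood siblings at the initial division.
Dividing 1 in proportion to weights (total weight 4): Midori (weight 1) → 1/4; Noboru (weight 1/2) → 1/8; Mariko (weight 1) → 1/4; Kaede (weight 1/2) → 1/8; Chiyo (weight 1) → 1/4.
Midori predeceased; the 1/4 allotted to Midori's branch passes to Midori's issue by representation.
The 1/4 is divided into 2 equal shares of 1/8 among Kenji, Umeko.
Kenji is living and takes 1/8.
Umeko predeceased; the 1/8 allotted to Umeko's branch passes to Umeko's issue by representation.
The 1/8 is divided into 2 equal shares of 1/16 among Reiko, Hana.
Reiko is living and takes 1/16.
Hana is living and takes 1/16.
Noboru is living and takes 1/8.
Mariko is living and takes 1/4.
Kaede predeceased; the 1/8 allotted to Kaede's branch passes to Kaede's issue by representation.
Yori is the sole taker at this level and receives the full 1/8.
Chiyo is living and takes 1/4.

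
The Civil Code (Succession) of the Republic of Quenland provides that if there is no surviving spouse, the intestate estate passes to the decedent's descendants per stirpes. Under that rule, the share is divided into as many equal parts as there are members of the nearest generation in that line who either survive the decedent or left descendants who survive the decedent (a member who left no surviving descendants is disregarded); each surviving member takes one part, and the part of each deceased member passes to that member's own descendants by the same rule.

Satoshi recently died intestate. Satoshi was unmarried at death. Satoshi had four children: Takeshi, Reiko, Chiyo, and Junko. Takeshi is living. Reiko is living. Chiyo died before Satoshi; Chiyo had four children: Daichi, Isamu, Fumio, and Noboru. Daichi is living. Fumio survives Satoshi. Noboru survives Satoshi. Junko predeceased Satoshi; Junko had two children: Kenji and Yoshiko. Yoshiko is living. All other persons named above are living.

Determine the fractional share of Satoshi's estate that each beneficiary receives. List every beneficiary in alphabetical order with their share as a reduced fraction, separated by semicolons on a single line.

There is no surviving spouse, so the entire estate passes to Satoshi's descendants per stirpes.
The estate is divided into 4 equal shares of 1/4 among Takeshi, Reiko, Chiyo, Junko.
Takeshi is living and takes 1/4.
Reiko is living and takes 1/4.
Chiyo predeceased; the 1/4 allotted to Chiyo's branch passes to Chiyo's issue by representation.
The 1/4 is divided into 4 equal shares of 1/16 among Daichi, Isamu, Fumio, Noboru.
Daichi is living and takes 1/16.
Isamu is living and takes 1/16.
Fumio is living and takes 1/16.
Noboru is living and takes 1/16.
Junko predeceased; the 1/4 allotted to Junko's branch passes to Junko's issue by representation.
The 1/4 is divided into 2 equal shares of 1/8 among Kenji, Yoshiko.
Kenji is living and takes 1/8.
Yoshiko is living and takes 1/8.

Daichi 1/16; Fumio 1/16; Isamu 1/16; Kenji 1/8; Noboru 1/16; Reiko 1/4; Takeshi 1/4; Yoshiko 1/8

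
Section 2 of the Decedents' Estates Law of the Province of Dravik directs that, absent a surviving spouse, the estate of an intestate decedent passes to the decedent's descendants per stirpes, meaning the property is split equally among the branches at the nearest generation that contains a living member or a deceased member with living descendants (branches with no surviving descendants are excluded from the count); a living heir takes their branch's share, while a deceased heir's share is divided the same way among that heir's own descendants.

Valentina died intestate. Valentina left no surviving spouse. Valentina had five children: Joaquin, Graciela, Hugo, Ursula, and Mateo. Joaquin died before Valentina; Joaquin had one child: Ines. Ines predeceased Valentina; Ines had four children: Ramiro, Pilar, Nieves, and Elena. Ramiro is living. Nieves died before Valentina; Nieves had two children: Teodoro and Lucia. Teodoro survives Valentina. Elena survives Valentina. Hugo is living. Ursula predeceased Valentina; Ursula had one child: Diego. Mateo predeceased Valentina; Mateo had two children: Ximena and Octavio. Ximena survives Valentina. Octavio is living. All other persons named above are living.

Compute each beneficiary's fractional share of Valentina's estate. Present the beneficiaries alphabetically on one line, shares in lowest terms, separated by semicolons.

There is no surviving spouse, so the entire estate passes to Valentina's descendants per stirpes.
The estate is divided into 5 equal shares of 1/5 among Joaquin, Graciela, Hugo, Ursula, Mateo.
Joaquin predeceased; the 1/5 allotted to Joaquin's branch passes to Joaquin's issue by representation.
Ines's line is the sole branch at this level, so the full 1/5 passes to Ines's issue by representation.
The 1/5 is divided into 4 equal shares of 1/20 among Ramiro, Pilar, Nieves, Elena.
Ramiro is living and takes 1/20.
Pilar is living and takes 1/20.
Nieves predeceased; the 1/20 allotted to Nieves's branch passes to Nieves's issue by representation.
The 1/20 is divided into 2 equal shares of 1/40 among Teodoro, Lucia.
Teodoro is living and takes 1/40.
Lucia is living and takes 1/40.
Elena is living and takes 1/20.
Graciela is living and takes 1/5.
Hugo is living and takes 1/5.
Ursula predeceased; the 1/5 allotted to Ursula's branch passes to Ursula's issue by representation.
Diego is the sole taker at this level and receives the full 1/5.
Mateo predeceased; the 1/5 allotted to Mateo's branch passes to Mateo's issue by representation.
The 1/5 is divided into 2 equal shares of 1/10 among Ximena, Octavio.
Ximena is living and takes 1/10.
Octavio is living and takes 1/10.

Diego 1/5; Elena 1/20; Graciela 1/5; Hugo 1/5; Lucia 1/40; Octavio 1/10; Pilar 1/20; Ramiro 1/20; Teodoro 1/40; Ximena 1/10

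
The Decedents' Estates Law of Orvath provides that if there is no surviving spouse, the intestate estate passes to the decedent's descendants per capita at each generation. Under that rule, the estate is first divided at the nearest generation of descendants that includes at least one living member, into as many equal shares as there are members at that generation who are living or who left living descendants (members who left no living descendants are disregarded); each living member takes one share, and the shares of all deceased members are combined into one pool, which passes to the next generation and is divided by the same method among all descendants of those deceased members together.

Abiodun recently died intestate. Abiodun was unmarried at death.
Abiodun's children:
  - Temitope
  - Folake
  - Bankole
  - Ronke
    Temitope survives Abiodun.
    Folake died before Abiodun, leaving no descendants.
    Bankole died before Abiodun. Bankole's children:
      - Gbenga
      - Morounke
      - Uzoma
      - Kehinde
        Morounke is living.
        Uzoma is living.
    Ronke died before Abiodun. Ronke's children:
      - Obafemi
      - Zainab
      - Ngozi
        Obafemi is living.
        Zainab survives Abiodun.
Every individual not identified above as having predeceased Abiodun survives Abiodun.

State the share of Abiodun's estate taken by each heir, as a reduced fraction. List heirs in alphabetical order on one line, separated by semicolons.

There is no surviving spouse, so the entire estate passes to Abiodun's descendants per capita at each generation.
At generation 1 (Temitope, Bankole, Ronke) there are 3 shares of (1)/3 = 1/3 each.
Living: Temitope — each takes 1/3.
Deceased: Bankole and Ronke. Their combined 2/3 is pooled and carried to generation 2.
At generation 2 (Gbenga, Morounke, Uzoma, Kehinde, Obafemi, Zainab, Ngozi) there are 7 shares of (2/3)/7 = 2/21 each.
Living: Gbenga, Morounke, Uzoma, Kehinde, Obafemi, Zainab, and Ngozi — each takes 2/21.

Gbenga 2/21; Kehinde 2/21; Morounke 2/21; Ngozi 2/21; Obafemi 2/21; Temitope 1/3; Uzoma 2/21; Zainab 2/21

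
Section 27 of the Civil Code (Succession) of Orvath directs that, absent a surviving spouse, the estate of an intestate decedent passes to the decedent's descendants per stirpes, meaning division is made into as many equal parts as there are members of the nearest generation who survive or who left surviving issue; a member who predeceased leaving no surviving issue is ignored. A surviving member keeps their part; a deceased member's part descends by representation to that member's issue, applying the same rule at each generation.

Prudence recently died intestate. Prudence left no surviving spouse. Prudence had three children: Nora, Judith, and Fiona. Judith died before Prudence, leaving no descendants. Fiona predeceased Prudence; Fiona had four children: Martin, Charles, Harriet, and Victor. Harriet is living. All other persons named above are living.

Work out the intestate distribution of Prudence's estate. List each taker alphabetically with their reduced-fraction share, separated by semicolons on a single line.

Charles 1/8; Harriet 1/8; Martin 1/8; Nora 1/2; Victor 1/8

There is no surviving spouse, so the entire estate passes to Prudence's descendants per stirpes.
Judith left no surviving issue, so that branch lapses and is disregarded.
The estate is divided into 2 equal shares of 1/2 among Nora, Fiona.
Nora is living and takes 1/2.
Fiona predeceased; the 1/2 allotted to Fiona's branch passes to Fiona's issue by representation.
The 1/2 is divided into 4 equal shares of 1/8 among Martin, Charles, Harriet, Victor.
Martin is living and takes 1/8.
Charles is living and takes 1/8.
Harriet is living and takes 1/8.
Victor is living and takes 1/8.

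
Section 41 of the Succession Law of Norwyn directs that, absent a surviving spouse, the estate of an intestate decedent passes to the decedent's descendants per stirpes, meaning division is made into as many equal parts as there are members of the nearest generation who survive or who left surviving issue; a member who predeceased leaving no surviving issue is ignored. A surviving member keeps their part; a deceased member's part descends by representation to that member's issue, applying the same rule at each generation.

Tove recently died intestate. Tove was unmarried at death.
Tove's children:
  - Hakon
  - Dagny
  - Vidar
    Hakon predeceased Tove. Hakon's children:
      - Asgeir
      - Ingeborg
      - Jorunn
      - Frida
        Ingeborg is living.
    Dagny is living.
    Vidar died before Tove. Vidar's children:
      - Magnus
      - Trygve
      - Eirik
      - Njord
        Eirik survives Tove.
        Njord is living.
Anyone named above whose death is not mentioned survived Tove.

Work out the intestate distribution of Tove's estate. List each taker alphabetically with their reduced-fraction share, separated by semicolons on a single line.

Asgeir 1/12; Dagny 1/3; Eirik 1/12; Frida 1/12; Ingeborg 1/12; Jorunn 1/12; Magnus 1/12; Njord 1/12; Trygve 1/12

There is no surviving spouse, so the entire estate passes to Tove's descendants per stirpes.
The estate is divided into 3 equal shares of 1/3 among Hakon, Dagny, Vidar.
Hakon predeceased; the 1/3 allotted to Hakon's branch passes to Hakon's issue by representation.
The 1/3 is divided into 4 equal shares of 1/12 among Asgeir, Ingeborg, Jorunn, Frida.
Asgeir is living and takes 1/12.
Ingeborg is living and takes 1/12.
Jorunn is living and takes 1/12.
Frida is living and takes 1/12.
Dagny is living and takes 1/3.
Vidar predeceased; the 1/3 allotted to Vidar's branch passes to Vidar's issue by representation.
The 1/3 is divided into 4 equal shares of 1/12 among Magnus, Trygve, Eirik, Njord.
Magnus is living and takes 1/12.
Trygve is living and takes 1/12.
Eirik is living and takes 1/12.
Njord is living and takes 1/12.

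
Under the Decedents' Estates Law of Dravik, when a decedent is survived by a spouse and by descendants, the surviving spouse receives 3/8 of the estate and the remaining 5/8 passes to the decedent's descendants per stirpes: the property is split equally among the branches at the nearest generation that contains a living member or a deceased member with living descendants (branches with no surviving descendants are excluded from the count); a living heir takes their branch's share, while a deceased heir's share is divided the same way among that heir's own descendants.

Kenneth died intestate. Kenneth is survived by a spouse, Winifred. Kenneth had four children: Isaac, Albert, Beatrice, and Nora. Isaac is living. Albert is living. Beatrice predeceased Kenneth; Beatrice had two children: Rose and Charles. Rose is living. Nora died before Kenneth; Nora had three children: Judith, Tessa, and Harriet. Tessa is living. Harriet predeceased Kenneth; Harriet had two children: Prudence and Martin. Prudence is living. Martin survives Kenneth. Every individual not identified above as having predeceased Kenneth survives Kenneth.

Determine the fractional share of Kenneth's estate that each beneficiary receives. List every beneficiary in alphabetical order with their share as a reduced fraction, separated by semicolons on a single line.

Winifred, as surviving spouse, takes 3/8.
The remaining 5/8 passes to Kenneth's descendants per stirpes.
The 5/8 is divided into 4 equal shares of 5/32 among Isaac, Albert, Beatrice, Nora.
Isaac is living and takes 5/32.
Albert is living and takes 5/32.
Beatrice predeceased; the 5/32 allotted to Beatrice's branch passes to Beatrice's issue by representation.
The 5/32 is divided into 2 equal shares of 5/64 among Rose, Charles.
Rose is living and takes 5/64.
Charles is living and takes 5/64.
Nora predeceased; the 5/32 allotted to Nora's branch passes to Nora's issue by representation.
The 5/32 is divided into 3 equal shares of 5/96 among Judith, Tessa, Harriet.
Judith is living and takes 5/96.
Tessa is living and takes 5/96.
Harriet predeceased; the 5/96 allotted to Harriet's branch passes to Harriet's issue by representation.
The 5/96 is divided into 2 equal shares of 5/192 among Prudence, Martin.
Prudence is living and takes 5/192.
Martin is living and takes 5/192.

Albert 5/32; Charles 5/64; Isaac 5/32; Judith 5/96; Martin 5/192; Prudence 5/192; Rose 5/64; Tessa 5/96; Winifred 3/8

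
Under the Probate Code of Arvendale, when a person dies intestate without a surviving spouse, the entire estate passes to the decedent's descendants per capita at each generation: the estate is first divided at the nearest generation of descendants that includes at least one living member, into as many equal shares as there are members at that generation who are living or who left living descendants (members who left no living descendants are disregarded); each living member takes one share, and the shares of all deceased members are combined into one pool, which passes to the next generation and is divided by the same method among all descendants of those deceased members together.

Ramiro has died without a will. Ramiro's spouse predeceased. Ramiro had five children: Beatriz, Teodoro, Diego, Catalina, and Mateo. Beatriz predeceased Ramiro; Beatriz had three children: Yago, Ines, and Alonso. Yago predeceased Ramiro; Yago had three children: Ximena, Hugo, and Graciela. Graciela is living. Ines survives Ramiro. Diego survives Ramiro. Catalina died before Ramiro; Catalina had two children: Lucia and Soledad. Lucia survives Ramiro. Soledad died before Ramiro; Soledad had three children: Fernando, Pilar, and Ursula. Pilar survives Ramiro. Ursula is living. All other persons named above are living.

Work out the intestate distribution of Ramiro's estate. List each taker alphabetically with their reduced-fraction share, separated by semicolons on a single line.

Alonso 2/25; Diego 1/5; Fernando 2/75; Graciela 2/75; Hugo 2/75; Ines 2/25; Lucia 2/25; Mateo 1/5; Pilar 2/75; Teodoro 1/5; Ursula 2/75; Ximena 2/75

There is no surviving spouse, so the entire estate passes to Ramiro's descendants per capita at each generation.
At generation 1 (Beatriz, Teodoro, Diego, Catalina, Mateo) there are 5 shares of (1)/5 = 1/5 each.
Living: Teodoro, Diego, and Mateo — each takes 1/5.
Deceased: Beatriz and Catalina. Their combined 2/5 is pooled and carried to generation 2.
At generation 2 (Yago, Ines, Alonso, Lucia, Soledad) there are 5 shares of (2/5)/5 = 2/25 each.
Living: Ines, Alonso, and Lucia — each takes 2/25.
Deceased: Yago and Soledad. Their combined 4/25 is pooled and carried to generation 3.
At generation 3 (Ximena, Hugo, Graciela, Fernando, Pilar, Ursula) there are 6 shares of (4/25)/6 = 2/75 each.
Living: Ximena, Hugo, Graciela, Fernando, Pilar, and Ursula — each takes 2/75.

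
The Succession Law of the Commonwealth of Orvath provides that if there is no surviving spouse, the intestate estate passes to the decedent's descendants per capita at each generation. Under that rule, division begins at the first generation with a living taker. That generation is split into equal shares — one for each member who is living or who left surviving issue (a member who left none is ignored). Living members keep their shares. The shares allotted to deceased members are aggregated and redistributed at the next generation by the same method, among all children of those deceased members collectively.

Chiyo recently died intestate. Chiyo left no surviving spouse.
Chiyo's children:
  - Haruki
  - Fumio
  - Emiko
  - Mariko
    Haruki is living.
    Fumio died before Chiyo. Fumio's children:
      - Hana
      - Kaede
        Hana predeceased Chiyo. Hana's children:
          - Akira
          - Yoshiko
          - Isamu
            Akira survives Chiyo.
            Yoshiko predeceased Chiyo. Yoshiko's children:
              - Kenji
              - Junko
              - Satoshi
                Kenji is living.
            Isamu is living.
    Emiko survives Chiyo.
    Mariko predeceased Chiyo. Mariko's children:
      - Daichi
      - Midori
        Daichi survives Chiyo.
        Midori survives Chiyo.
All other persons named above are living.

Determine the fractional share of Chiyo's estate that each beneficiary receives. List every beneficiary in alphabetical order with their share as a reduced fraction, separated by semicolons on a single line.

There is no surviving spouse, so the entire estate passes to Chiyo's descendants per capita at each generation.
At generation 1 (Haruki, Fumio, Emiko, Mariko) there are 4 shares of (1)/4 = 1/4 each.
Living: Haruki and Emiko — each takes 1/4.
Deceased: Fumio and Mariko. Their combined 1/2 is pooled and carried to generation 2.
At generation 2 (Hana, Kaede, Daichi, Midori) there are 4 shares of (1/2)/4 = 1/8 each.
Living: Kaede, Daichi, and Midori — each takes 1/8.
Deceased: Hana. That 1/8 share is carried to generation 3.
At generation 3 (Akira, Yoshiko, Isamu) there are 3 shares of (1/8)/3 = 1/24 each.
Living: Akira and Isamu — each takes 1/24.
Deceased: Yoshiko. That 1/24 share is carried to generation 4.
At generation 4 (Kenji, Junko, Satoshi) there are 3 shares of (1/24)/3 = 1/72 each.
Living: Kenji, Junko, and Satoshi — each takes 1/72.

Akira 1/24; Daichi 1/8; Emiko 1/4; Haruki 1/4; Isamu 1/24; Junko 1/72; Kaede 1/8; Kenji 1/72; Midori 1/8; Satoshi 1/72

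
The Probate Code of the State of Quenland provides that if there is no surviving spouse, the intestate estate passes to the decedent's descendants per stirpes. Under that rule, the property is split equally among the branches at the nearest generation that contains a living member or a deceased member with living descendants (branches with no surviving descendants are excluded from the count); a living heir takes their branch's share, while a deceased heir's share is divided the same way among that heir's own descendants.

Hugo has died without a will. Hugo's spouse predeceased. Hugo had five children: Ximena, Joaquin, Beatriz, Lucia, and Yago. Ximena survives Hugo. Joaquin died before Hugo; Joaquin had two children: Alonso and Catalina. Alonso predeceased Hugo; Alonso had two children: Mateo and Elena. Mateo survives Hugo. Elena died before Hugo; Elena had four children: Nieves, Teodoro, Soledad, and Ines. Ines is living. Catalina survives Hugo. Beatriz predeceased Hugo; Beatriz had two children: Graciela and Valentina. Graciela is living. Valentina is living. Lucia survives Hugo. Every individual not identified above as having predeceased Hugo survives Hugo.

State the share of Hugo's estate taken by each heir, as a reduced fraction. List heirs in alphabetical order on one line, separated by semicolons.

Catalina 1/10; Graciela 1/10; Ines 1/80; Lucia 1/5; Mateo 1/20; Nieves 1/80; Soledad 1/80; Teodoro 1/80; Valentina 1/10; Ximena 1/5; Yago 1/5

There is no surviving spouse, so the entire estate passes to Hugo's descendants per stirpes.
The estate is divided into 5 equal shares of 1/5 among Ximena, Joaquin, Beatriz, Lucia, Yago.
Ximena is living and takes 1/5.
Joaquin predeceased; the 1/5 allotted to Joaquin's branch passes to Joaquin's issue by representation.
The 1/5 is divided into 2 equal shares of 1/10 among Alonso, Catalina.
Alonso predeceased; the 1/10 allotted to Alonso's branch passes to Alonso's issue by representation.
The 1/10 is divided into 2 equal shares of 1/20 among Mateo, Elena.
Mateo is living and takes 1/20.
Elena predeceased; the 1/20 allotted to Elena's branch passes to Elena's issue by representation.
The 1/20 is divided into 4 equal shares of 1/80 among Nieves, Teodoro, Soledad, Ines.
Nieves is living and takes 1/80.
Teodoro is living and takes 1/80.
Soledad is living and takes 1/80.
Ines is living and takes 1/80.
Catalina is living and takes 1/10.
Beatriz predeceased; the 1/5 allotted to Beatriz's branch passes to Beatriz's issue by representation.
The 1/5 is divided into 2 equal shares of 1/10 among Graciela, Valentina.
Graciela is living and takes 1/10.
Valentina is living and takes 1/10.
Lucia is living and takes 1/5.
Yago is living and takes 1/5.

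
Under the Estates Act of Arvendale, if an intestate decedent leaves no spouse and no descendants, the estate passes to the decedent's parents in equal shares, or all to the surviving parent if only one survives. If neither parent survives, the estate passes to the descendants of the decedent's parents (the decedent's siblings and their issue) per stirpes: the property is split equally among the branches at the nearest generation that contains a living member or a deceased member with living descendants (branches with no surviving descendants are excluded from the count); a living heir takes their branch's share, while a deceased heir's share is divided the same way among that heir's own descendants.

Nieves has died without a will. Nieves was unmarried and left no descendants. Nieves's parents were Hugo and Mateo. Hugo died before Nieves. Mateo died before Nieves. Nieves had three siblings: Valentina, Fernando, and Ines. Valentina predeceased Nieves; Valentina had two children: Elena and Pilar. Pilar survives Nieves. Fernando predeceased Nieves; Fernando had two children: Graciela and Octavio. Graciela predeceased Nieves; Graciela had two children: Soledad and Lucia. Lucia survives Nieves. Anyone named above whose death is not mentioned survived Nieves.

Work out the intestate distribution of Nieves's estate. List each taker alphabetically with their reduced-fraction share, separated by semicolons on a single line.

Elena 1/6; Ines 1/3; Lucia 1/12; Octavio 1/6; Pilar 1/6; Soledad 1/12

Neither parent survives and there are no descendants, so the estate passes to Nieves's siblings and their issue per stirpes.
The estate is divided into 3 equal shares of 1/3 among Valentina, Fernando, Ines.
Valentina predeceased; the 1/3 allotted to Valentina's branch passes to Valentina's issue by representation.
The 1/3 is divided into 2 equal shares of 1/6 among Elena, Pilar.
Elena is living and takes 1/6.
Pilar is living and takes 1/6.
Fernando predeceased; the 1/3 allotted to Fernando's branch passes to Fernando's issue by representation.
The 1/3 is divided into 2 equal shares of 1/6 among Graciela, Octavio.
Graciela predeceased; the 1/6 allotted to Graciela's branch passes to Graciela's issue by representation.
The 1/6 is divided into 2 equal shares of 1/12 among Soledad, Lucia.
Soledad is living and takes 1/12.
Lucia is living and takes 1/12.
Octavio is living and takes 1/6.
Ines is living and takes 1/3.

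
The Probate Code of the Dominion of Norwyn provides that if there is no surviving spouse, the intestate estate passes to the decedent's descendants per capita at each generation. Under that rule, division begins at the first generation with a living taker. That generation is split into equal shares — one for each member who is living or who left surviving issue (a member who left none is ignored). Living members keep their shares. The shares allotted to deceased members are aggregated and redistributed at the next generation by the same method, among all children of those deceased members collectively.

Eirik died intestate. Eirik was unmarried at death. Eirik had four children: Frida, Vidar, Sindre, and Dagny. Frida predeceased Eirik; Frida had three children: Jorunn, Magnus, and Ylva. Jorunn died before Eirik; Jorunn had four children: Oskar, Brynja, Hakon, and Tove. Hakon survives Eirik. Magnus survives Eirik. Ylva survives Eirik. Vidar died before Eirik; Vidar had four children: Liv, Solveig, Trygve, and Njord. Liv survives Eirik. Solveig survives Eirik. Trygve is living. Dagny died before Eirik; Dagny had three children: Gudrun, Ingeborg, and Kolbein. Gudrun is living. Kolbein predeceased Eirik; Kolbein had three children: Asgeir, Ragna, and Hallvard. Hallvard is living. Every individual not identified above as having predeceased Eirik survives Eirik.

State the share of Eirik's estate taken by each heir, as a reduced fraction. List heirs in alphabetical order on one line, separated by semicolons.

There is no surviving spouse, so the entire estate passes to Eirik's descendants per capita at each generation.
At generation 1 (Frida, Vidar, Sindre, Dagny) there are 4 shares of (1)/4 = 1/4 each.
Living: Sindre — each takes 1/4.
Deceased: Frida, Vidar, and Dagny. Their combined 3/4 is pooled and carried to generation 2.
At generation 2 (Jorunn, Magnus, Ylva, Liv, Solveig, Trygve, Njord, Gudrun, Ingeborg, Kolbein) there are 10 shares of (3/4)/10 = 3/40 each.
Living: Magnus, Ylva, Liv, Solveig, Trygve, Njord, Gudrun, and Ingeborg — each takes 3/40.
Deceased: Jorunn and Kolbein. Their combined 3/20 is pooled and carried to generation 3.
At generation 3 (Oskar, Brynja, Hakon, Tove, Asgeir, Ragna, Hallvard) there are 7 shares of (3/20)/7 = 3/140 each.
Living: Oskar, Brynja, Hakon, Tove, Asgeir, Ragna, and Hallvard — each takes 3/140.

Asgeir 3/140; Brynja 3/140; Gudrun 3/40; Hakon 3/140; Hallvard 3/140; Ingeborg 3/40; Liv 3/40; Magnus 3/40; Njord 3/40; Oskar 3/140; Ragna 3/140; Sindre 1/4; Solveig 3/40; Tove 3/140; Trygve 3/40; Ylva 3/40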